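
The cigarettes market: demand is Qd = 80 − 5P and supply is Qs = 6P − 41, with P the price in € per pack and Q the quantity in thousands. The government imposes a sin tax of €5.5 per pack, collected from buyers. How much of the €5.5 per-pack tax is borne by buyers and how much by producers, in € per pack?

Before the tax: set 80 − 5P = 6P − 41 → P* = €11, Q* = 25.
With the tax collected from buyers, demand (in seller-price terms) shifts: Qd = 80 − 5(P + 5.5).
New equilibrium: buyers pay €14, producers receive €8.5, Q = 10. (Wedge: Pb − Ps = 5.5.)
Burden on buyers: €3; on producers: €2.5. (They sum to €5.5.)
The less price-elastic side of the market bears the larger share of a per-unit tax.

Buyers bear €3 per pack; producers bear €2.5 per pack.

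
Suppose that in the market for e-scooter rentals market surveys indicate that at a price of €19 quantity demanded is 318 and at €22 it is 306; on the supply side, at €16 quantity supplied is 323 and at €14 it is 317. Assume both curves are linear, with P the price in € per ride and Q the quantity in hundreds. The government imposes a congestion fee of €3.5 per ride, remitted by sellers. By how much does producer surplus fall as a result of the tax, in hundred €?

Producer surplus falls by €646 hundred.

Demand slope: (306 − 318)/(22 − 19) = -4, so Qd = 394 − 4P.
Supply slope: (317 − 323)/(14 − 16) = 3, so Qs = 3P + 275.
Without the tax, 394 − 4P = 3P + 275 gives 7P = 119, so P* = €17 and Q* = 326.
With the tax collected from sellers, supply shifts: Qs = 3(P − 3.5) + 275.
Solving gives Q = 320 with buyers paying €18.5 and sellers receiving €15 (the €3.5 wedge).
ΔPS is the trapezoid between Q = 320 and Q = 326 of height €2: ½ · (326 + 320) · 2 = €646.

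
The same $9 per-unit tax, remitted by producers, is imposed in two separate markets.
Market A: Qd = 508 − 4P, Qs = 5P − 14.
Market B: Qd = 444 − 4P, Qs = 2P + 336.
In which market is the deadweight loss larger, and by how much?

Market A: pre-tax P* = $58, Q* = 276; post-tax Q = 256; deadweight loss = $90.
Market B: pre-tax P* = $18, Q* = 372; post-tax Q = 360; deadweight loss = $54.
Difference: $90 vs $54 → market A is larger by $36.

Market A, by $36.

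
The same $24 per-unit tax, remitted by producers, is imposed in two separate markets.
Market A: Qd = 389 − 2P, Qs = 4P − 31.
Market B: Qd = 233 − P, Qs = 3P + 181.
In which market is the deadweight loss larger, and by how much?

Market A: pre-tax P* = $70, Q* = 249; post-tax Q = 217; deadweight loss = $384.
Market B: pre-tax P* = $13, Q* = 220; post-tax Q = 202; deadweight loss = $216.
Difference: $384 vs $216 → market A is larger by $168.

Market A, by $168.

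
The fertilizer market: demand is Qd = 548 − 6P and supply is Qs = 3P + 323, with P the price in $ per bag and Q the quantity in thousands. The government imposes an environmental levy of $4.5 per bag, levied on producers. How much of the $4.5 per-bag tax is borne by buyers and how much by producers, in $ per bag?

Buyers bear $1.5 per bag; producers bear $3 per bag.

Without the tax, 548 − 6P = 3P + 323 gives 9P = 225, so P* = $25 and Q* = 398.
With the tax collected from producers, supply shifts: Qs = 3(P − 4.5) + 323.
New equilibrium: buyers pay $26.5, producers receive $22, Q = 389. (Wedge: Pb − Ps = 4.5.)
Burden on buyers: $1.5; on producers: $3. (They sum to $4.5.)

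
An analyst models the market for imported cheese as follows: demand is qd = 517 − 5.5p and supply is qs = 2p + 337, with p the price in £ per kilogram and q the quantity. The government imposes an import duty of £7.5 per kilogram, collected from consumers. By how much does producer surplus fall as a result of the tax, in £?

Producer surplus falls by £2087.25.

Without the tax, 517 − 5.5p = 2p + 337 gives 7.5p = 180, so p* = £24 and q* = 385.
With the tax collected from consumers, demand (in seller-price terms) shifts: qd = 517 − 5.5(p + 7.5).
Solving gives q = 374 with consumers paying £26 and sellers receiving £18.5 (the £7.5 wedge).
ΔPS is the trapezoid between Q = 374 and Q = 385 of height £5.5: ½ · (385 + 374) · 5.5 = £2087.25.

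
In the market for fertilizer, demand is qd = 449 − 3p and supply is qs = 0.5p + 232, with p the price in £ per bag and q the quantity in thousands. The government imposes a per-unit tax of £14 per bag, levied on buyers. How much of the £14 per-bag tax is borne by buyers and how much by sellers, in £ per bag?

Buyers bear £2 per bag; sellers bear £12 per bag.

Before the tax: set 449 − 3p = 0.5p + 232 → p* = £62, q* = 263.
With the tax collected from buyers, demand (in seller-price terms) shifts: qd = 449 − 3(p + 14).
Solving gives q = 257 with buyers paying £64 and sellers receiving £50 (the £14 wedge).
Burden on buyers: £2; on sellers: £12. (They sum to £14.)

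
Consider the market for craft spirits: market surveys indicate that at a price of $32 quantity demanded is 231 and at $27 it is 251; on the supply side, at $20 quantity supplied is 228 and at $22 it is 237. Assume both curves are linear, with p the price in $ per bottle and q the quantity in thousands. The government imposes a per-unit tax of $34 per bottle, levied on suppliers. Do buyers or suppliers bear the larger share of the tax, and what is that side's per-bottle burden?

Buyers bear the larger share: $18 per bottle.

Demand slope: (251 − 231)/(27 − 32) = -4, so qd = 359 − 4p.
Supply slope: (237 − 228)/(22 − 20) = 4.5, so qs = 4.5p + 138.
Without the tax, 359 − 4p = 4.5p + 138 gives 8.5p = 221, so p* = $26 and q* = 255.
With the tax collected from suppliers, supply shifts: qs = 4.5(p − 34) + 138.
Solving gives q = 183 with buyers paying $44 and suppliers receiving $10 (the $34 wedge).
Per-bottle burden: buyers $18, suppliers $16.
Buyers take the larger share because demand is less price-elastic here (demand slope 4 vs supply slope 4.5).
The less price-elastic side of the market bears the larger share of a per-unit tax.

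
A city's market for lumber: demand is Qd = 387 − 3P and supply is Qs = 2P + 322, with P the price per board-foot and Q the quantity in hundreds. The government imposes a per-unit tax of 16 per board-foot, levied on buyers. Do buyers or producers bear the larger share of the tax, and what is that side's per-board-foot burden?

Producers bear the larger share: 9.6 per board-foot.

Before the tax: set 387 − 3P = 2P + 322 → P* = 13, Q* = 348.
With the tax collected from buyers, demand (in seller-price terms) shifts: Qd = 387 − 3(P + 16).
Solving gives Q = 328.8 with buyers paying 19.4 and producers receiving 3.4 (the 16 wedge).
Per-board-foot burden: buyers 6.4, producers 9.6.
Producers take the larger share because supply is less price-elastic here (demand slope 3 vs supply slope 2).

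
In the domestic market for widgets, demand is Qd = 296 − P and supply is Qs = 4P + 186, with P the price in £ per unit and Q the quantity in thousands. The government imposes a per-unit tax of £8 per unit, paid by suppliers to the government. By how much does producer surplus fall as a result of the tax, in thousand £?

Before the tax: set 296 − P = 4P + 186 → P* = £22, Q* = 274.
With the tax collected from suppliers, supply shifts: Qs = 4(P − 8) + 186.
Solving gives Q = 267.6 with buyers paying £28.4 and suppliers receiving £20.4 (the £8 wedge).
ΔPS is the trapezoid between Q = 267.6 and Q = 274 of height £1.6: ½ · (274 + 267.6) · 1.6 = £433.28.

Producer surplus falls by £433.28 thousand.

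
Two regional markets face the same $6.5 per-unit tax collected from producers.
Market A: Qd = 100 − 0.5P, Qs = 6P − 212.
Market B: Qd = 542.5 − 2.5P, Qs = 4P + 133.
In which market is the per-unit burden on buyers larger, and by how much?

Market A, by $2.

Market A: pre-tax P* = $48, Q* = 76; post-tax Q = 73; per-unit burden on buyers = $6.
Market B: pre-tax P* = $63, Q* = 385; post-tax Q = 375; per-unit burden on buyers = $4.
Difference: $6 vs $4 → market A is larger by $2.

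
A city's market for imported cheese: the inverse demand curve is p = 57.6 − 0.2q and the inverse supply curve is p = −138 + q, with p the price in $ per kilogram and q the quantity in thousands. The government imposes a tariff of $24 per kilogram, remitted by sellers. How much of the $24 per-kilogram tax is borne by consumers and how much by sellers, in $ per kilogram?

Consumers bear $4 per kilogram; sellers bear $20 per kilogram.

Rewrite in direct form: qd = 288 − 5p and qs = p + 138.
Without the tax, 288 − 5p = p + 138 gives 6p = 150, so p* = $25 and q* = 163.
With the tax collected from sellers, supply shifts: qs = (p − 24) + 138.
Solving gives q = 143 with consumers paying $29 and sellers receiving $5 (the $24 wedge).
Burden on consumers: $4; on sellers: $20. (They sum to $24.)
The less price-elastic side of the market bears the larger share of a per-unit tax.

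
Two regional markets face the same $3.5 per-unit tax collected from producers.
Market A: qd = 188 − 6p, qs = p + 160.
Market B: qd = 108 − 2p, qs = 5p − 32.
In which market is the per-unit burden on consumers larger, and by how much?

Market B, by $2.

Market A: pre-tax p* = $4, q* = 164; post-tax q = 161; per-unit burden on consumers = $0.5.
Market B: pre-tax p* = $20, q* = 68; post-tax q = 63; per-unit burden on consumers = $2.5.
Difference: $0.5 vs $2.5 → market B is larger by $2.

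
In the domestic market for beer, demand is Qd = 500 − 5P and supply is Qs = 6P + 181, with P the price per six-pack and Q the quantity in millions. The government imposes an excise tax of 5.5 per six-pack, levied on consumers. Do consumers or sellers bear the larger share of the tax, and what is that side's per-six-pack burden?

Consumers bear the larger share: 3 per six-pack.

Before the tax: set 500 − 5P = 6P + 181 → P* = 29, Q* = 355.
With the tax collected from consumers, demand (in seller-price terms) shifts: Qd = 500 − 5(P + 5.5).
New equilibrium: consumers pay 32, sellers receive 26.5, Q = 340. (Wedge: Pb − Ps = 5.5.)
Per-six-pack burden: consumers 3, sellers 2.5.
Consumers take the larger share because demand is less price-elastic here (demand slope 5 vs supply slope 6).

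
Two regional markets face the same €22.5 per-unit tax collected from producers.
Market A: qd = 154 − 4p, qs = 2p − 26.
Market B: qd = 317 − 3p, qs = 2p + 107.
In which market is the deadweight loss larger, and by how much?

Market A: pre-tax p* = €30, q* = 34; post-tax q = 4; deadweight loss = €337.5.
Market B: pre-tax p* = €42, q* = 191; post-tax q = 164; deadweight loss = €303.75.
Difference: €337.5 vs €303.75 → market A is larger by €33.75.

Market A, by €33.75.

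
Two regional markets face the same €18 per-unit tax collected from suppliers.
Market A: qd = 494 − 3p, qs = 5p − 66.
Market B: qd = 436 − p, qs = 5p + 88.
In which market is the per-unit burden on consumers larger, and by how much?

Market A: pre-tax p* = €70, q* = 284; post-tax q = 250.25; per-unit burden on consumers = €11.25.
Market B: pre-tax p* = €58, q* = 378; post-tax q = 363; per-unit burden on consumers = €15.
Difference: €11.25 vs €15 → market B is larger by €3.75.

Market B, by €3.75.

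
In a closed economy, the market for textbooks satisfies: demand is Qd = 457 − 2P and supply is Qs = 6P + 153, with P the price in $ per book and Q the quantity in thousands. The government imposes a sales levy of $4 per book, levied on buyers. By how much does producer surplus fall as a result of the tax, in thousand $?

Without the tax, 457 − 2P = 6P + 153 gives 8P = 304, so P* = $38 and Q* = 381.
With the tax collected from buyers, demand (in seller-price terms) shifts: Qd = 457 − 2(P + 4).
Solving gives Q = 375 with buyers paying $41 and producers receiving $37 (the $4 wedge).
ΔPS is the trapezoid between Q = 375 and Q = 381 of height $1: ½ · (381 + 375) · 1 = $378.

Producer surplus falls by $378 thousand.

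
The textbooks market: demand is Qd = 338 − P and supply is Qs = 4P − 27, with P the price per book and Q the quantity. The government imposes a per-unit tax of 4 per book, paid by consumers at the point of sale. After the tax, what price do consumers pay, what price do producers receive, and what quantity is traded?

Before the tax: set 338 − P = 4P − 27 → P* = 73, Q* = 265.
With the tax collected from consumers, demand (in seller-price terms) shifts: Qd = 338 − (P + 4).
Solving gives Q = 261.8 with consumers paying 76.2 and producers receiving 72.2 (the 4 wedge).
The less price-elastic side of the market bears the larger share of a per-unit tax.

Consumers pay 76.2; producers receive 72.2; quantity = 261.8.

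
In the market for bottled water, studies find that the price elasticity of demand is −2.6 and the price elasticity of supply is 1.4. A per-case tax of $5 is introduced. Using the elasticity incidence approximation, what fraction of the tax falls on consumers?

Consumers' share ≈ 0.35.

Incidence ratio: consumers' share ≈ εs / (εs + |εd|) = 1.4 / (1.4 + 2.6) = 0.35.
Supply is the less elastic side, so consumers bear the smaller share.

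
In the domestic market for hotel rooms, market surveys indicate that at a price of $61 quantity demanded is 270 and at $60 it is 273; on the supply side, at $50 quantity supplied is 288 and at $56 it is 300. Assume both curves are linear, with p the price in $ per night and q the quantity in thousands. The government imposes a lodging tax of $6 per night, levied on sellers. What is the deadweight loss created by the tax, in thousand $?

Demand slope: (273 − 270)/(60 − 61) = -3, so qd = 453 − 3p.
Supply slope: (300 − 288)/(56 − 50) = 2, so qs = 2p + 188.
Before the tax: set 453 − 3p = 2p + 188 → p* = $53, q* = 294.
With the tax collected from sellers, supply shifts: qs = 2(p − 6) + 188.
New equilibrium: buyers pay $55.4, sellers receive $49.4, q = 286.8. (Wedge: pb − ps = 6.)
Quantity falls by |ΔQ| = |294 − 286.8| = 7.2.
DWL = ½ · t · |ΔQ| = ½ · 6 · 7.2 = $21.6.

Deadweight loss = $21.6 thousand.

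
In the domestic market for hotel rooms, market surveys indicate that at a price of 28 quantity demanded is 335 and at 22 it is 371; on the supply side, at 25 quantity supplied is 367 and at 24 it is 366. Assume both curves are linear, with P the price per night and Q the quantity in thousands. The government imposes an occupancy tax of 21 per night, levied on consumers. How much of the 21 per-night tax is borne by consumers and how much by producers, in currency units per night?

Consumers bear 3 per night; producers bear 18 per night.

Demand slope: (371 − 335)/(22 − 28) = -6, so Qd = 503 − 6P.
Supply slope: (366 − 367)/(24 − 25) = 1, so Qs = P + 342.
Before the tax: set 503 − 6P = P + 342 → P* = 23, Q* = 365.
With the tax collected from consumers, demand (in seller-price terms) shifts: Qd = 503 − 6(P + 21).
New equilibrium: consumers pay 26, producers receive 5, Q = 347. (Wedge: Pb − Ps = 21.)
Burden on consumers: 3; on producers: 18. (They sum to 21.)
The less price-elastic side of the market bears the larger share of a per-unit tax.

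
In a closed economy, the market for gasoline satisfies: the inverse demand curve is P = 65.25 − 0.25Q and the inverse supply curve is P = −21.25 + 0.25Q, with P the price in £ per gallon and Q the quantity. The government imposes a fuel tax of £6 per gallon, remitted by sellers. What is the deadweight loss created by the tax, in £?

Deadweight loss = £36.

Rewrite in direct form: Qd = 261 − 4P and Qs = 4P + 85.
Before the tax: set 261 − 4P = 4P + 85 → P* = £22, Q* = 173.
With the tax collected from sellers, supply shifts: Qs = 4(P − 6) + 85.
New equilibrium: buyers pay £25, sellers receive £19, Q = 161. (Wedge: Pb − Ps = 6.)
Quantity falls by |ΔQ| = |173 − 161| = 12.
DWL = ½ · t · |ΔQ| = ½ · 6 · 12 = £36.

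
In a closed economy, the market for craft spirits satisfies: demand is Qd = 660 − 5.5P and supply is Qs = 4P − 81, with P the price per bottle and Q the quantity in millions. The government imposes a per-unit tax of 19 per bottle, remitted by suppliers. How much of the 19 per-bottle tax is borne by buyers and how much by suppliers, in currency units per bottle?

Buyers bear 8 per bottle; suppliers bear 11 per bottle.

Without the tax, 660 − 5.5P = 4P − 81 gives 9.5P = 741, so P* = 78 and Q* = 231.
With the tax collected from suppliers, supply shifts: Qs = 4(P − 19) − 81.
New equilibrium: buyers pay 86, suppliers receive 67, Q = 187. (Wedge: Pb − Ps = 19.)
Burden on buyers: 8; on suppliers: 11. (They sum to 19.)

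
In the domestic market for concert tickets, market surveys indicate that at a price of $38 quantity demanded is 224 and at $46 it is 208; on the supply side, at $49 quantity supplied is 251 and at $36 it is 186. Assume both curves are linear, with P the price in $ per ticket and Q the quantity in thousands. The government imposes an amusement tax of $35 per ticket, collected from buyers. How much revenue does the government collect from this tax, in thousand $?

Tax revenue = $5810 thousand.

Demand slope: (208 − 224)/(46 − 38) = -2, so Qd = 300 − 2P.
Supply slope: (186 − 251)/(36 − 49) = 5, so Qs = 5P + 6.
Before the tax: set 300 − 2P = 5P + 6 → P* = $42, Q* = 216.
With the tax collected from buyers, demand (in seller-price terms) shifts: Qd = 300 − 2(P + 35).
Solving gives Q = 166 with buyers paying $67 and producers receiving $32 (the $35 wedge).
Revenue = t · Q = 35 · 166 = $5810.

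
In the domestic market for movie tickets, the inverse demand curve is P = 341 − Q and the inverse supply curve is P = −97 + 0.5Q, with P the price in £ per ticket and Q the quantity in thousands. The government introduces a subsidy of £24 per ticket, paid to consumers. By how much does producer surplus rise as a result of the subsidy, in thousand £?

Inverting to Q(P) form: Qd = 341 − P; Qs = 2P + 194.
Before the subsidy: set 341 − P = 2P + 194 → P* = £49, Q* = 292.
With a per-unit subsidy paid to consumers, each effectively pays P − 24, so demand becomes Qd = 341 − (P − 24).
New equilibrium: consumers pay £33, producers receive £57, Q = 308. (Wedge: Pb − Ps = −24.)
ΔPS is the trapezoid between Q = 308 and Q = 292 of height £8: ½ · (292 + 308) · 8 = £2400.

Producer surplus rises by £2400 thousand.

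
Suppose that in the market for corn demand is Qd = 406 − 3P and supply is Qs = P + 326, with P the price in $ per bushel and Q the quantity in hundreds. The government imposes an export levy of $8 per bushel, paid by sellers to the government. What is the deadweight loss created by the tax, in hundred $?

Deadweight loss = $24 hundred.

Without the tax, 406 − 3P = P + 326 gives 4P = 80, so P* = $20 and Q* = 346.
With the tax collected from sellers, supply shifts: Qs = (P − 8) + 326.
Solving gives Q = 340 with consumers paying $22 and sellers receiving $14 (the $8 wedge).
Quantity falls by |ΔQ| = |346 − 340| = 6.
DWL = ½ · t · |ΔQ| = ½ · 8 · 6 = $24.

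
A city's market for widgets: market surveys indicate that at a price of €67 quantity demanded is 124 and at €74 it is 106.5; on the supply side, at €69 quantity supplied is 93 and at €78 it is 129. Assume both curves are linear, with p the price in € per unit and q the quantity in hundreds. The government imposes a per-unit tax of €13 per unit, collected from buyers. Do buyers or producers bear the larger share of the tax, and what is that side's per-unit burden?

Demand slope: (106.5 − 124)/(74 − 67) = -2.5, so qd = 291.5 − 2.5p.
Supply slope: (129 − 93)/(78 − 69) = 4, so qs = 4p − 183.
Before the tax: set 291.5 − 2.5p = 4p − 183 → p* = €73, q* = 109.
With the tax collected from buyers, demand (in seller-price terms) shifts: qd = 291.5 − 2.5(p + 13).
New equilibrium: buyers pay €81, producers receive €68, q = 89. (Wedge: pb − ps = 13.)
Per-unit burden: buyers €8, producers €5.
Buyers take the larger share because demand is less price-elastic here (demand slope 2.5 vs supply slope 4).

Buyers bear the larger share: €8 per unit.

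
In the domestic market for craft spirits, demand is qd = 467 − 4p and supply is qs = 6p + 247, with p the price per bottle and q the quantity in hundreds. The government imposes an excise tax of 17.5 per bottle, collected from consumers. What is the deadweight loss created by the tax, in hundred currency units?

Before the tax: set 467 − 4p = 6p + 247 → p* = 22, q* = 379.
With the tax collected from consumers, demand (in seller-price terms) shifts: qd = 467 − 4(p + 17.5).
New equilibrium: consumers pay 32.5, producers receive 15, q = 337. (Wedge: pb − ps = 17.5.)
Quantity falls by |ΔQ| = |379 − 337| = 42.
DWL = ½ · t · |ΔQ| = ½ · 17.5 · 42 = 367.5.

Deadweight loss = 367.5 hundred.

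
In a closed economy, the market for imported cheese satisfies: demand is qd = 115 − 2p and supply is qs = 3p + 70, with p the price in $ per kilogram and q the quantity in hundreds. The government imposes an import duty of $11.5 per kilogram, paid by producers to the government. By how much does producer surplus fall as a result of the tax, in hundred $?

Producer surplus falls by $414.46 hundred.

Without the tax, 115 − 2p = 3p + 70 gives 5p = 45, so p* = $9 and q* = 97.
With the tax collected from producers, supply shifts: qs = 3(p − 11.5) + 70.
New equilibrium: consumers pay $15.9, producers receive $4.4, q = 83.2. (Wedge: pb − ps = 11.5.)
ΔPS is the trapezoid between Q = 83.2 and Q = 97 of height $4.6: ½ · (97 + 83.2) · 4.6 = $414.46.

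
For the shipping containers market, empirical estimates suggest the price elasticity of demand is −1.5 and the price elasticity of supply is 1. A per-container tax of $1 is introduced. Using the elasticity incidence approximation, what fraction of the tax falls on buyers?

Incidence ratio: buyers' share ≈ εs / (εs + |εd|) = 1 / (1 + 1.5) = 0.4.
Supply is the less elastic side, so buyers bear the smaller share.

Buyers' share ≈ 0.4.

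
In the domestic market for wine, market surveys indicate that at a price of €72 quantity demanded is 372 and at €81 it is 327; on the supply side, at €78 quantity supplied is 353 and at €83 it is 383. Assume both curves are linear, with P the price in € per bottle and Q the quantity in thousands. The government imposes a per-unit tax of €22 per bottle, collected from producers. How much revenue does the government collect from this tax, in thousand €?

Demand slope: (327 − 372)/(81 − 72) = -5, so Qd = 732 − 5P.
Supply slope: (383 − 353)/(83 − 78) = 6, so Qs = 6P − 115.
Without the tax, 732 − 5P = 6P − 115 gives 11P = 847, so P* = €77 and Q* = 347.
With the tax collected from producers, supply shifts: Qs = 6(P − 22) − 115.
Solving gives Q = 287 with buyers paying €89 and producers receiving €67 (the €22 wedge).
Revenue = t · Q = 22 · 287 = €6314.

Tax revenue = €6314 thousand.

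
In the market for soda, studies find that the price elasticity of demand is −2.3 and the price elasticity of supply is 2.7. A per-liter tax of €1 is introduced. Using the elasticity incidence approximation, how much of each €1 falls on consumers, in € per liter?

Incidence ratio: consumers' share ≈ εs / (εs + |εd|) = 2.7 / (2.7 + 2.3) = 0.54.
So consumers bear ≈ 0.54 × €1 = €0.54; sellers bear €0.46.

Consumers bear ≈ €0.54 per liter.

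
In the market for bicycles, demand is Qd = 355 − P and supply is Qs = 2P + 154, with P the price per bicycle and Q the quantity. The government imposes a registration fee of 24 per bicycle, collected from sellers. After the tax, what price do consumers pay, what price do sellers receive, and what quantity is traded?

Before the tax: set 355 − P = 2P + 154 → P* = 67, Q* = 288.
With the tax collected from sellers, supply shifts: Qs = 2(P − 24) + 154.
New equilibrium: consumers pay 83, sellers receive 59, Q = 272. (Wedge: Pb − Ps = 24.)
The less price-elastic side of the market bears the larger share of a per-unit tax.

Consumers pay 83; sellers receive 59; quantity = 272.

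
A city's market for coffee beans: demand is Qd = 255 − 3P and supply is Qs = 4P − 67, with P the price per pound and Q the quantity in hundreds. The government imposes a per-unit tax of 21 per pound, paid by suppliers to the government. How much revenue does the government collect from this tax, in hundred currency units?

Tax revenue = 1701 hundred.

Without the tax, 255 − 3P = 4P − 67 gives 7P = 322, so P* = 46 and Q* = 117.
With the tax collected from suppliers, supply shifts: Qs = 4(P − 21) − 67.
New equilibrium: buyers pay 58, suppliers receive 37, Q = 81. (Wedge: Pb − Ps = 21.)
Revenue = t · Q = 21 · 81 = 1701.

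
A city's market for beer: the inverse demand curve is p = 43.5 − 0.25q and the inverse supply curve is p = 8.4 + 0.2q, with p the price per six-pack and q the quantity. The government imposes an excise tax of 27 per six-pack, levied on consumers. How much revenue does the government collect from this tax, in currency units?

Rewrite in direct form: qd = 174 − 4p and qs = 5p − 42.
Before the tax: set 174 − 4p = 5p − 42 → p* = 24, q* = 78.
With the tax collected from consumers, demand (in seller-price terms) shifts: qd = 174 − 4(p + 27).
Solving gives q = 18 with consumers paying 39 and producers receiving 12 (the 27 wedge).
Revenue = t · Q = 27 · 18 = 486.

Tax revenue = 486.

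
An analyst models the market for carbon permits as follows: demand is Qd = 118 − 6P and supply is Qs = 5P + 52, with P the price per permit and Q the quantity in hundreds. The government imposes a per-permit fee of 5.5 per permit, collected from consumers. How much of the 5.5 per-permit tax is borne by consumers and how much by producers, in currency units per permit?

Consumers bear 2.5 per permit; producers bear 3 per permit.

Before the tax: set 118 − 6P = 5P + 52 → P* = 6, Q* = 82.
With the tax collected from consumers, demand (in seller-price terms) shifts: Qd = 118 − 6(P + 5.5).
Solving gives Q = 67 with consumers paying 8.5 and producers receiving 3 (the 5.5 wedge).
Burden on consumers: 2.5; on producers: 3. (They sum to 5.5.)
The less price-elastic side of the market bears the larger share of a per-unit tax.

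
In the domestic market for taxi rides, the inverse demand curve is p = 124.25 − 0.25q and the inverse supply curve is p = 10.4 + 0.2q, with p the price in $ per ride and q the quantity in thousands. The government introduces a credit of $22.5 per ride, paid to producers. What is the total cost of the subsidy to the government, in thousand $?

Government outlay = $6817.5 thousand.

Rewrite in direct form: qd = 497 − 4p and qs = 5p − 52.
Before the subsidy: set 497 − 4p = 5p − 52 → p* = $61, q* = 253.
With a per-unit subsidy paid to producers, each receives p + 22.5 per unit sold, so supply becomes qs = 5(p + 22.5) − 52.
Solving gives q = 303 with buyers paying $48.5 and producers receiving $71 (the $22.5 wedge).
Outlay = t · Q = 22.5 · 303 = $6817.5.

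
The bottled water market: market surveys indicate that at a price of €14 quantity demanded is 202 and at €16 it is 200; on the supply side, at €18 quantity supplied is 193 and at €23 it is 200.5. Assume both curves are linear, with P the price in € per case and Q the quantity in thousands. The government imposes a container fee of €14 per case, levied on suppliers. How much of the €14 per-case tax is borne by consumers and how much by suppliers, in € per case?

Consumers bear €8.4 per case; suppliers bear €5.6 per case.

Demand slope: (200 − 202)/(16 − 14) = -1, so Qd = 216 − P.
Supply slope: (200.5 − 193)/(23 − 18) = 1.5, so Qs = 1.5P + 166.
Without the tax, 216 − P = 1.5P + 166 gives 2.5P = 50, so P* = €20 and Q* = 196.
With the tax collected from suppliers, supply shifts: Qs = 1.5(P − 14) + 166.
New equilibrium: consumers pay €28.4, suppliers receive €14.4, Q = 187.6. (Wedge: Pb − Ps = 14.)
Burden on consumers: €8.4; on suppliers: €5.6. (They sum to €14.)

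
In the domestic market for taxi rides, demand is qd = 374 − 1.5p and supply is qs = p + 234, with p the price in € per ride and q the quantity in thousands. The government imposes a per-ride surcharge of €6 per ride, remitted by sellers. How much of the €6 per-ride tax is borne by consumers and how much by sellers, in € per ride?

Consumers bear €2.4 per ride; sellers bear €3.6 per ride.

Without the tax, 374 − 1.5p = p + 234 gives 2.5p = 140, so p* = €56 and q* = 290.
With the tax collected from sellers, supply shifts: qs = (p − 6) + 234.
New equilibrium: consumers pay €58.4, sellers receive €52.4, q = 286.4. (Wedge: pb − ps = 6.)
Burden on consumers: €2.4; on sellers: €3.6. (They sum to €6.)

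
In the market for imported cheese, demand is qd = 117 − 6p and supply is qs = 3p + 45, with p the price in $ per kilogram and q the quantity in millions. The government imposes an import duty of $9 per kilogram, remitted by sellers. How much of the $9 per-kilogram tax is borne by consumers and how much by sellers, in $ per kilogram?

Before the tax: set 117 − 6p = 3p + 45 → p* = $8, q* = 69.
With the tax collected from sellers, supply shifts: qs = 3(p − 9) + 45.
Solving gives q = 51 with consumers paying $11 and sellers receiving $2 (the $9 wedge).
Burden on consumers: $3; on sellers: $6. (They sum to $9.)

Consumers bear $3 per kilogram; sellers bear $6 per kilogram.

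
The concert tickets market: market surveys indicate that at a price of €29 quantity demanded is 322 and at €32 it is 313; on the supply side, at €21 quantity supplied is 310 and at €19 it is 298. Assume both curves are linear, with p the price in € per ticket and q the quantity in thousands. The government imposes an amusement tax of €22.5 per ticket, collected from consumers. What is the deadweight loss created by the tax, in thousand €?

Demand slope: (313 − 322)/(32 − 29) = -3, so qd = 409 − 3p.
Supply slope: (298 − 310)/(19 − 21) = 6, so qs = 6p + 184.
Before the tax: set 409 − 3p = 6p + 184 → p* = €25, q* = 334.
With the tax collected from consumers, demand (in seller-price terms) shifts: qd = 409 − 3(p + 22.5).
Solving gives q = 289 with consumers paying €40 and sellers receiving €17.5 (the €22.5 wedge).
Quantity falls by |ΔQ| = |334 − 289| = 45.
DWL = ½ · t · |ΔQ| = ½ · 22.5 · 45 = €506.25.

Deadweight loss = €506.25 thousand.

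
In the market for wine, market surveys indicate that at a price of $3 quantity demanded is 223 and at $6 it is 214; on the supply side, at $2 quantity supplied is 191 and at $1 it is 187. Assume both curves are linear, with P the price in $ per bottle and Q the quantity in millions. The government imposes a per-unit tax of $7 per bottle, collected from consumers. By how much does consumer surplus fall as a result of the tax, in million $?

Demand slope: (214 − 223)/(6 − 3) = -3, so Qd = 232 − 3P.
Supply slope: (187 − 191)/(1 − 2) = 4, so Qs = 4P + 183.
Without the tax, 232 − 3P = 4P + 183 gives 7P = 49, so P* = $7 and Q* = 211.
With the tax collected from consumers, demand (in seller-price terms) shifts: Qd = 232 − 3(P + 7).
New equilibrium: consumers pay $11, suppliers receive $4, Q = 199. (Wedge: Pb − Ps = 7.)
ΔCS is the trapezoid between Q = 199 and Q = 211 of height $4: ½ · (211 + 199) · 4 = $820.

Consumer surplus falls by $820 million.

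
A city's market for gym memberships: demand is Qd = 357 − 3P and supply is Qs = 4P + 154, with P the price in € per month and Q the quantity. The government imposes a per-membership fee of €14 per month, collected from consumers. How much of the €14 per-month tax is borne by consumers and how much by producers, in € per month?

Consumers bear €8 per month; producers bear €6 per month.

Before the tax: set 357 − 3P = 4P + 154 → P* = €29, Q* = 270.
With the tax collected from consumers, demand (in seller-price terms) shifts: Qd = 357 − 3(P + 14).
Solving gives Q = 246 with consumers paying €37 and producers receiving €23 (the €14 wedge).
Burden on consumers: €8; on producers: €6. (They sum to €14.)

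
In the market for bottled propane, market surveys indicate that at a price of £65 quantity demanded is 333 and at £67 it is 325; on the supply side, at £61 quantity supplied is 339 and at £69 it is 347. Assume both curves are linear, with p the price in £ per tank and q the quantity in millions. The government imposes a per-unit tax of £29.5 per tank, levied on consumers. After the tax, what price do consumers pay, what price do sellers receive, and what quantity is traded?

Demand slope: (325 − 333)/(67 − 65) = -4, so qd = 593 − 4p.
Supply slope: (347 − 339)/(69 − 61) = 1, so qs = p + 278.
Before the tax: set 593 − 4p = p + 278 → p* = £63, q* = 341.
With the tax collected from consumers, demand (in seller-price terms) shifts: qd = 593 − 4(p + 29.5).
Solving gives q = 317.4 with consumers paying £68.9 and sellers receiving £39.4 (the £29.5 wedge).

Consumers pay £68.9; sellers receive £39.4; quantity = 317.4.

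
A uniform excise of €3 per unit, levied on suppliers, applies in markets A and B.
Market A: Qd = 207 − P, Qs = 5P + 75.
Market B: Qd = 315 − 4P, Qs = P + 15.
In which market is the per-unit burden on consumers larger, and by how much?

Market A: pre-tax P* = €22, Q* = 185; post-tax Q = 182.5; per-unit burden on consumers = €2.5.
Market B: pre-tax P* = €60, Q* = 75; post-tax Q = 72.6; per-unit burden on consumers = €0.6.
Difference: €2.5 vs €0.6 → market A is larger by €1.9.

Market A, by €1.9.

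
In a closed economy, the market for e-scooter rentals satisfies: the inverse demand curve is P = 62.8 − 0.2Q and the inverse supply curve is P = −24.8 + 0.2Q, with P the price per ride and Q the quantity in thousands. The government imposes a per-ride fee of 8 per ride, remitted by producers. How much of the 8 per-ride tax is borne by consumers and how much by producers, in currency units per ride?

Rewrite in direct form: Qd = 314 − 5P and Qs = 5P + 124.
Without the tax, 314 − 5P = 5P + 124 gives 10P = 190, so P* = 19 and Q* = 219.
With the tax collected from producers, supply shifts: Qs = 5(P − 8) + 124.
Solving gives Q = 199 with consumers paying 23 and producers receiving 15 (the 8 wedge).
Burden on consumers: 4; on producers: 4. (They sum to 8.)
The less price-elastic side of the market bears the larger share of a per-unit tax.

Consumers bear 4 per ride; producers bear 4 per ride.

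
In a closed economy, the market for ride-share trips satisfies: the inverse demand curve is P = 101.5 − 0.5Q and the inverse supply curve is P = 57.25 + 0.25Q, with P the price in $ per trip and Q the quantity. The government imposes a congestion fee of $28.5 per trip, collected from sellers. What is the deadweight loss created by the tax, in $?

Inverting to Q(P) form: Qd = 203 − 2P; Qs = 4P − 229.
Without the tax, 203 − 2P = 4P − 229 gives 6P = 432, so P* = $72 and Q* = 59.
With the tax collected from sellers, supply shifts: Qs = 4(P − 28.5) − 229.
Solving gives Q = 21 with buyers paying $91 and sellers receiving $62.5 (the $28.5 wedge).
Quantity falls by |ΔQ| = |59 − 21| = 38.
DWL = ½ · t · |ΔQ| = ½ · 28.5 · 38 = $541.5.

Deadweight loss = $541.5.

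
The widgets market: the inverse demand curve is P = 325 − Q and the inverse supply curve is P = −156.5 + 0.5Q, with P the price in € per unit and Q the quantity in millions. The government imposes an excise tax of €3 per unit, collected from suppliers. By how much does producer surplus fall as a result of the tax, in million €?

Producer surplus falls by €320 million.

Inverting to Q(P) form: Qd = 325 − P; Qs = 2P + 313.
Without the tax, 325 − P = 2P + 313 gives 3P = 12, so P* = €4 and Q* = 321.
With the tax collected from suppliers, supply shifts: Qs = 2(P − 3) + 313.
New equilibrium: consumers pay €6, suppliers receive €3, Q = 319. (Wedge: Pb − Ps = 3.)
ΔPS is the trapezoid between Q = 319 and Q = 321 of height €1: ½ · (321 + 319) · 1 = €320.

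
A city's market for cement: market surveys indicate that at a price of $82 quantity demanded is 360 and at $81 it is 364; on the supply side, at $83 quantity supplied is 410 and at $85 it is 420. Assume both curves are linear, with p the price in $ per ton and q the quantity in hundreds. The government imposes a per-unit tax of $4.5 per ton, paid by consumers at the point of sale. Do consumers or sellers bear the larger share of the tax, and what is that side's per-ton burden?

Demand slope: (364 − 360)/(81 − 82) = -4, so qd = 688 − 4p.
Supply slope: (420 − 410)/(85 − 83) = 5, so qs = 5p − 5.
Without the tax, 688 − 4p = 5p − 5 gives 9p = 693, so p* = $77 and q* = 380.
With the tax collected from consumers, demand (in seller-price terms) shifts: qd = 688 − 4(p + 4.5).
Solving gives q = 370 with consumers paying $79.5 and sellers receiving $75 (the $4.5 wedge).
Per-ton burden: consumers $2.5, sellers $2.
Consumers take the larger share because demand is less price-elastic here (demand slope 4 vs supply slope 5).

Consumers bear the larger share: $2.5 per ton.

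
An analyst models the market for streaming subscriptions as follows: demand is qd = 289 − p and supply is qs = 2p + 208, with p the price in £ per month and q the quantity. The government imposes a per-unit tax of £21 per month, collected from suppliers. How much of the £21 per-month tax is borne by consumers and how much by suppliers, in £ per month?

Consumers bear £14 per month; suppliers bear £7 per month.

Without the tax, 289 − p = 2p + 208 gives 3p = 81, so p* = £27 and q* = 262.
With the tax collected from suppliers, supply shifts: qs = 2(p − 21) + 208.
New equilibrium: consumers pay £41, suppliers receive £20, q = 248. (Wedge: pb − ps = 21.)
Burden on consumers: £14; on suppliers: £7. (They sum to £21.)
The less price-elastic side of the market bears the larger share of a per-unit tax.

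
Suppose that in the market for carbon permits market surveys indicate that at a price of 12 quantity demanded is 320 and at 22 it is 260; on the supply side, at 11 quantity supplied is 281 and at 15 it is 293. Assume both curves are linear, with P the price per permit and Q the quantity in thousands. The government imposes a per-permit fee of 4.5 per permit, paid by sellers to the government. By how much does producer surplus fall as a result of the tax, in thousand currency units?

Producer surplus falls by 874.5 thousand.

Demand slope: (260 − 320)/(22 − 12) = -6, so Qd = 392 − 6P.
Supply slope: (293 − 281)/(15 − 11) = 3, so Qs = 3P + 248.
Without the tax, 392 − 6P = 3P + 248 gives 9P = 144, so P* = 16 and Q* = 296.
With the tax collected from sellers, supply shifts: Qs = 3(P − 4.5) + 248.
Solving gives Q = 287 with buyers paying 17.5 and sellers receiving 13 (the 4.5 wedge).
ΔPS is the trapezoid between Q = 287 and Q = 296 of height 3: ½ · (296 + 287) · 3 = 874.5.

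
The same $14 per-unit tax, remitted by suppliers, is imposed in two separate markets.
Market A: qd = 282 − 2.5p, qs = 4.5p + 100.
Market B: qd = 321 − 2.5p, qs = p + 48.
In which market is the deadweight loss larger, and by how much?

Market A: pre-tax p* = $26, q* = 217; post-tax q = 194.5; deadweight loss = $157.5.
Market B: pre-tax p* = $78, q* = 126; post-tax q = 116; deadweight loss = $70.
Difference: $157.5 vs $70 → market A is larger by $87.5.

Market A, by $87.5.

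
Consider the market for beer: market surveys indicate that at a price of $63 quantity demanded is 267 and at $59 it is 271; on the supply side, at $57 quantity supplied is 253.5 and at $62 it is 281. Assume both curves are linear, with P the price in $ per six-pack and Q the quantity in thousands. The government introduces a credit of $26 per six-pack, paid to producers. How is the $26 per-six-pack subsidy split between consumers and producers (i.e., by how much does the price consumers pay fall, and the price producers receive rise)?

Consumers gain $22 per six-pack; producers gain $4 per six-pack.

Demand slope: (271 − 267)/(59 − 63) = -1, so Qd = 330 − P.
Supply slope: (281 − 253.5)/(62 − 57) = 5.5, so Qs = 5.5P − 60.
Before the subsidy: set 330 − P = 5.5P − 60 → P* = $60, Q* = 270.
With a per-unit subsidy paid to producers, each receives P + 26 per unit sold, so supply becomes Qs = 5.5(P + 26) − 60.
Solving gives Q = 292 with consumers paying $38 and producers receiving $64 (the $26 wedge).
Gain to consumers: $22; to producers: $4. (They sum to $26.)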